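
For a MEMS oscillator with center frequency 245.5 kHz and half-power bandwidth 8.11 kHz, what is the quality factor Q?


Step 1: Q = f0 / bandwidth
Step 2: Q = 245.5 / 8.11
Q = 30.3


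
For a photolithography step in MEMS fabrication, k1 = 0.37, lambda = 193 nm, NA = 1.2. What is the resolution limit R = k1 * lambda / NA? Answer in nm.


Step 1: Identify values: k1 = 0.37, lambda = 193 nm, NA = 1.2
Step 2: R = k1 * lambda / NA
R = 0.37 * 193 / 1.2
R = 59.5 nm


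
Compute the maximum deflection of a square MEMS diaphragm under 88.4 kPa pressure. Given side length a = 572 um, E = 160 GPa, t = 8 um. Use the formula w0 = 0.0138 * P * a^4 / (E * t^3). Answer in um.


Step 1: Convert pressure to compatible units (E is in GPa, so P in GPa).
P = 88.4 kPa = 88.4e-6 GPa
Step 2: Compute numerator: 0.0138 * P * a^4.
a^4 = 572^4 = 107049369856
numerator = 0.0138 * 88.4e-6 * 107049369856 = 1.305917e+05
Step 3: Compute denominator: E * t^3 = 160 * 8^3 = 81920
Step 4: w0 = numerator / denominator = 1.305917e+05 / 81920 = 1.5941 um


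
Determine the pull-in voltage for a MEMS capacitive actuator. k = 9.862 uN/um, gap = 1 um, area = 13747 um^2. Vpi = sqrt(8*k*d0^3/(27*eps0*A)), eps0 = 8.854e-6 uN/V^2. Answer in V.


Step 1: Compute numerator: 8 * k * d0^3 = 8 * 9.862 * 1^3 = 78.896
Step 2: Compute denominator: 27 * eps0 * A = 27 * 8.854e-6 * 13747 = 3.28633
Step 3: Vpi = sqrt(78.896 / 3.28633)
Vpi = 4.9 V


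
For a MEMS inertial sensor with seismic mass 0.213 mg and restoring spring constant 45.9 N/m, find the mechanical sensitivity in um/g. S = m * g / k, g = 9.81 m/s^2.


Step 1: Convert mass: m = 0.213 mg = 2.13e-07 kg
Step 2: S = m * g / k = 2.13e-07 * 9.81 / 45.9
Step 3: S = 4.55e-08 m/g
Step 4: Convert to um/g: S = 0.046 um/g


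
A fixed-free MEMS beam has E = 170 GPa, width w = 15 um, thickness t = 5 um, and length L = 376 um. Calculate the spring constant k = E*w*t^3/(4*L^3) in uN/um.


Step 1: Convert E to consistent units (1 GPa = 1000 uN/um^2).
E = 170 GPa = 170000 uN/um^2
Step 2: Compute t^3 = 5^3 = 125
Step 3: Compute L^3 = 376^3 = 53157376
Step 4: k = 170000 * 15 * 125 / (4 * 53157376)
k = 1.4991 uN/um


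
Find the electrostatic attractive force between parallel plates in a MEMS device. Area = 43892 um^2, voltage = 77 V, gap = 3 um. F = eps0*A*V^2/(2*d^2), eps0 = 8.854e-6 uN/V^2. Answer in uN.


Step 1: Identify parameters.
eps0 = 8.854e-6 uN/V^2, A = 43892 um^2, V = 77 V, d = 3 um
Step 2: Compute V^2 = 77^2 = 5929
Step 3: Compute d^2 = 3^2 = 9
Step 4: F = 0.5 * 8.854e-6 * 43892 * 5929 / 9
F = 128.007 uN


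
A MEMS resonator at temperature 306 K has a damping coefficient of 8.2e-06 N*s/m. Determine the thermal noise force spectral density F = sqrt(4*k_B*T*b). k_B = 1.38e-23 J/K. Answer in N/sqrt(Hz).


Step 1: Compute 4 * k_B * T * b
= 4 * 1.38e-23 * 306 * 8.2e-06
= 1.3851e-25 N^2/Hz
Step 2: F_noise = sqrt(1.3851e-25)
F_noise = 3.72e-13 N/sqrt(Hz)


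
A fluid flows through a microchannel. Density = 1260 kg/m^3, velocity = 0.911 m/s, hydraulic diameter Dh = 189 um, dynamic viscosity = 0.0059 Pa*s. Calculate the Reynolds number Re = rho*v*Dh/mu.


Step 1: Convert Dh to meters: Dh = 189e-6 m
Step 2: Re = rho * v * Dh / mu
Re = 1260 * 0.911 * 189e-6 / 0.0059
Re = 36.77


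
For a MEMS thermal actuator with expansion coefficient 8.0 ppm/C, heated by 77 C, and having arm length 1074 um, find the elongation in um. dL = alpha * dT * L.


Step 1: Convert CTE: alpha = 8.0 ppm/C = 8.0e-6 /C
Step 2: dL = 8.0e-6 * 77 * 1074
dL = 0.6616 um


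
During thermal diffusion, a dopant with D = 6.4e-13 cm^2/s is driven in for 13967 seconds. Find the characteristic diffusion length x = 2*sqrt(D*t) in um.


Step 1: Compute D*t = 6.4e-13 * 13967 = 8.93888e-09 cm^2
Step 2: sqrt(D*t) = 9.45457e-05 cm
Step 3: x = 2 * 9.45457e-05 cm = 1.890914e-04 cm
Step 4: Convert to um (1 cm = 1e4 um): x = 1.891 um


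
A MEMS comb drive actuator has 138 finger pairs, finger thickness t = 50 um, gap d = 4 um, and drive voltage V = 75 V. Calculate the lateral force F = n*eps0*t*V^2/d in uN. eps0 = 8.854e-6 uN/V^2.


Step 1: Parameters: n=138, eps0=8.854e-6 uN/V^2, t=50 um, V=75 V, d=4 um
Step 2: V^2 = 5625
Step 3: F = 138 * 8.854e-6 * 50 * 5625 / 4
F = 85.911 uN


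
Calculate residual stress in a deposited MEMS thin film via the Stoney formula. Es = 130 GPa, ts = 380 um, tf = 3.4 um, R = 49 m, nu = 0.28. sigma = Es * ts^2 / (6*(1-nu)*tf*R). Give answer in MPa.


Step 1: Compute numerator: Es * ts^2 = 130 * 380^2 = 18772000 (GPa*um^2)
Step 2: Compute denominator (R in um): 6*(1-nu)*tf*R = 6*0.72*3.4*49e6 = 719712000.0 (um^2)
Step 3: sigma (GPa) = 18772000 / 719712000.0 = 2.6083e-02 GPa
Step 4: Convert to MPa (x1000): sigma = 26.1 MPa


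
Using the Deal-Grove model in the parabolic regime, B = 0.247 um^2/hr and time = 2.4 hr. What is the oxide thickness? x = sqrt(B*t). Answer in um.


Step 1: Compute B*t = 0.247 * 2.4 = 0.5928
Step 2: x = sqrt(0.5928)
x = 0.77 um


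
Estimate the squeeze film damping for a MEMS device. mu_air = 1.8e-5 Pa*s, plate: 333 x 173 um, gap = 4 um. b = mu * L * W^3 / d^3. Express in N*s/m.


Step 1: Convert to SI.
L = 333e-6 m, W = 173e-6 m, d = 4e-6 m
Step 2: W^3 = (173e-6)^3 = 5.18e-12 m^3
Step 3: d^3 = (4e-6)^3 = 6.40e-17 m^3
Step 4: b = 1.8e-5 * 333e-6 * 5.18e-12 / 6.40e-17
b = 4.85e-04 N*s/m


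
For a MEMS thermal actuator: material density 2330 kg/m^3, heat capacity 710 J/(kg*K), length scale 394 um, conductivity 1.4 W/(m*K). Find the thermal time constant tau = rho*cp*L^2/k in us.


Step 1: Convert L to m: L = 394e-6 m
Step 2: L^2 = (394e-6)^2 = 1.55236e-07 m^2
Step 3: tau = 2330 * 710 * 1.55236e-07 / 1.4 = 1.8343351057e-01 s
Step 4: Convert to microseconds (multiply by 1e6).
tau = 183433.511 us


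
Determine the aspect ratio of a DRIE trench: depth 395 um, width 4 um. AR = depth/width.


Step 1: AR = depth / width
Step 2: AR = 395 / 4
AR = 98.8


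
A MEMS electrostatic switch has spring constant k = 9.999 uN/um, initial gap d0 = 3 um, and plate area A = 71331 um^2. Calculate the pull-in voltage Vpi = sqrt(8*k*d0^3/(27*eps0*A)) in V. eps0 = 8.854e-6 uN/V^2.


Step 1: Compute numerator: 8 * k * d0^3 = 8 * 9.999 * 3^3 = 2159.784
Step 2: Compute denominator: 27 * eps0 * A = 27 * 8.854e-6 * 71331 = 17.052246
Step 3: Vpi = sqrt(2159.784 / 17.052246)
Vpi = 11.25 V


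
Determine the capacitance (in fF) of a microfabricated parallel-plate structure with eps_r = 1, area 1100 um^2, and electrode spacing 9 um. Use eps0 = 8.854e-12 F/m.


Step 1: Convert area to m^2: A = 1100e-12 m^2
Step 2: Convert gap to m: d = 9e-6 m
Step 3: C = eps0 * eps_r * A / d
C = 8.854e-12 * 1 * 1100e-12 / 9e-6
Step 4: Convert to fF (multiply by 1e15).
C = 1.08 fF


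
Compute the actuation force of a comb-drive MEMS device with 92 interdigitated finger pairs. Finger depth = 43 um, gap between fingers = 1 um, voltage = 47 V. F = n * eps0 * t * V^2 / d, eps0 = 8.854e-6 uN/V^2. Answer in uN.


Step 1: Parameters: n=92, eps0=8.854e-6 uN/V^2, t=43 um, V=47 V, d=1 um
Step 2: V^2 = 2209
Step 3: F = 92 * 8.854e-6 * 43 * 2209 / 1
F = 77.373 uN


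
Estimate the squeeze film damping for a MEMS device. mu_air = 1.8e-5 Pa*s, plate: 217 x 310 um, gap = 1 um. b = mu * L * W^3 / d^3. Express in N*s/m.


Step 1: Convert to SI.
L = 217e-6 m, W = 310e-6 m, d = 1e-6 m
Step 2: W^3 = (310e-6)^3 = 2.98e-11 m^3
Step 3: d^3 = (1e-6)^3 = 1.00e-18 m^3
Step 4: b = 1.8e-5 * 217e-6 * 2.98e-11 / 1.00e-18
b = 1.16e-01 N*s/m


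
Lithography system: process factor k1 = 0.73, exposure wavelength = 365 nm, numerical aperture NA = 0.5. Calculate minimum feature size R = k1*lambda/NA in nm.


Step 1: Identify values: k1 = 0.73, lambda = 365 nm, NA = 0.5
Step 2: R = k1 * lambda / NA
R = 0.73 * 365 / 0.5
R = 532.9 nm


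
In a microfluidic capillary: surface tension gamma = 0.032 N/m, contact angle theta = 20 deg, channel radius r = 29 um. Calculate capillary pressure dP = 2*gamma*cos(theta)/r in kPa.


Step 1: cos(20 deg) = 0.9397
Step 2: Convert r to m: r = 29e-6 m
Step 3: dP = 2 * 0.032 * 0.9397 / 29e-6 = 2073.8 Pa
Step 4: Convert Pa to kPa (divide by 1000).
dP = 2.07 kPa


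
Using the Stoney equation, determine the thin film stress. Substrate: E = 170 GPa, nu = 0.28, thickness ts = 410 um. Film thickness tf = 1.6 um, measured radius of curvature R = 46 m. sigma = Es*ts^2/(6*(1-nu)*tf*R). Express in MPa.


Step 1: Compute numerator: Es * ts^2 = 170 * 410^2 = 28577000 (GPa*um^2)
Step 2: Compute denominator (R in um): 6*(1-nu)*tf*R = 6*0.72*1.6*46e6 = 317952000.0 (um^2)
Step 3: sigma (GPa) = 28577000 / 317952000.0 = 8.9878e-02 GPa
Step 4: Convert to MPa (x1000): sigma = 89.9 MPa


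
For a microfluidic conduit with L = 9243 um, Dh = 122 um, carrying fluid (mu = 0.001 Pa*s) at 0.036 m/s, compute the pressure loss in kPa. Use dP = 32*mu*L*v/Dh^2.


Step 1: Convert to SI: L = 9243e-6 m, Dh = 122e-6 m
Step 2: dP = 32 * 0.001 * 9243e-6 * 0.036 / (122e-6)^2
Step 3: dP = 715.39 Pa
Step 4: Convert to kPa: dP = 0.72 kPa


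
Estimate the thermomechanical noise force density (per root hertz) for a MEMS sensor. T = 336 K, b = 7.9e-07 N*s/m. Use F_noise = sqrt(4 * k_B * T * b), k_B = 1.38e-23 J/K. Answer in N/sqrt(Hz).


Step 1: Compute 4 * k_B * T * b
= 4 * 1.38e-23 * 336 * 7.9e-07
= 1.4652e-26 N^2/Hz
Step 2: F_noise = sqrt(1.4652e-26)
F_noise = 1.21e-13 N/sqrt(Hz)


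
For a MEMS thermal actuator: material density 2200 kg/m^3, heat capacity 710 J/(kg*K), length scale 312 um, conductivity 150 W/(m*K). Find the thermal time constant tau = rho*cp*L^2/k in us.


Step 1: Convert L to m: L = 312e-6 m
Step 2: L^2 = (312e-6)^2 = 9.7344e-08 m^2
Step 3: tau = 2200 * 710 * 9.7344e-08 / 150 = 1.01367552e-03 s
Step 4: Convert to microseconds (multiply by 1e6).
tau = 1013.676 us


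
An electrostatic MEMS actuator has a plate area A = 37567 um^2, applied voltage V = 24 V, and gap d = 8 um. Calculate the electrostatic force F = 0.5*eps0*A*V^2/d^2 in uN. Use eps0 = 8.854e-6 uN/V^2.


Step 1: Identify parameters.
eps0 = 8.854e-6 uN/V^2, A = 37567 um^2, V = 24 V, d = 8 um
Step 2: Compute V^2 = 24^2 = 576
Step 3: Compute d^2 = 8^2 = 64
Step 4: F = 0.5 * 8.854e-6 * 37567 * 576 / 64
F = 1.497 uN


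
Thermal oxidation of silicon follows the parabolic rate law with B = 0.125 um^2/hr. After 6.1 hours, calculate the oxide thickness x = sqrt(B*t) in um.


Step 1: Compute B*t = 0.125 * 6.1 = 0.7625
Step 2: x = sqrt(0.7625)
x = 0.873 um


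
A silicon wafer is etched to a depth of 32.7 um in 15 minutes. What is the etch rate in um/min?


Step 1: Etch rate = depth / time
Step 2: rate = 32.7 / 15
rate = 2.18 um/min


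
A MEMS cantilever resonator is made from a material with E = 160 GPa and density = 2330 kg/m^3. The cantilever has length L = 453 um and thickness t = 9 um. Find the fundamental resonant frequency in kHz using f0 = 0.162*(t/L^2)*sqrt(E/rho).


Step 1: Convert units to SI.
t_SI = 9e-6 m, L_SI = 453e-6 m
Step 2: Calculate sqrt(E/rho).
sqrt(160e9 / 2330) = 8286.71 m/s
Step 3: Compute f0.
f0 = 0.162 * 9e-6 / (453e-6)^2 * 8286.71 = 58876.7 Hz = 58.88 kHz


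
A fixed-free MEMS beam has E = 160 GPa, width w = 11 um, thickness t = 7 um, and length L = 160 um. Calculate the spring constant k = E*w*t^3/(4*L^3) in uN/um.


Step 1: Convert E to consistent units (1 GPa = 1000 uN/um^2).
E = 160 GPa = 160000 uN/um^2
Step 2: Compute t^3 = 7^3 = 343
Step 3: Compute L^3 = 160^3 = 4096000
Step 4: k = 160000 * 11 * 343 / (4 * 4096000)
k = 36.8457 uN/um


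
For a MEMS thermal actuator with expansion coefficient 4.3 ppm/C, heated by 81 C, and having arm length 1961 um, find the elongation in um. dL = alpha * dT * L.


Step 1: Convert CTE: alpha = 4.3 ppm/C = 4.3e-6 /C
Step 2: dL = 4.3e-6 * 81 * 1961
dL = 0.683 um


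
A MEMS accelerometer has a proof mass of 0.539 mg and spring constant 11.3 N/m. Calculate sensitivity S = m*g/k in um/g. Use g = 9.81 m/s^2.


Step 1: Convert mass: m = 0.539 mg = 5.39e-07 kg
Step 2: S = m * g / k = 5.39e-07 * 9.81 / 11.3
Step 3: S = 4.68e-07 m/g
Step 4: Convert to um/g: S = 0.468 um/g


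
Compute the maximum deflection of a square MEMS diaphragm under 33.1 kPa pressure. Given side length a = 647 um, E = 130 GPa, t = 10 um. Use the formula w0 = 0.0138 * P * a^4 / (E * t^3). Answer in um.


Step 1: Convert pressure to compatible units (E is in GPa, so P in GPa).
P = 33.1 kPa = 33.1e-6 GPa
Step 2: Compute numerator: 0.0138 * P * a^4.
a^4 = 647^4 = 175233494881
numerator = 0.0138 * 33.1e-6 * 175233494881 = 8.00432e+04
Step 3: Compute denominator: E * t^3 = 130 * 10^3 = 130000
Step 4: w0 = numerator / denominator = 8.00432e+04 / 130000 = 0.6157 um


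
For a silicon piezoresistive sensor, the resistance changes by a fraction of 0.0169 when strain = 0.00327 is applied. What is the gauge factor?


Step 1: Identify values.
dR/R = 0.0169, strain = 0.00327
Step 2: GF = (dR/R) / strain = 0.0169 / 0.00327
GF = 5.2


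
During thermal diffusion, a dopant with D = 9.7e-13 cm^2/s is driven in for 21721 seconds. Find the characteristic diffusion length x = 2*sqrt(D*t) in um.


Step 1: Compute D*t = 9.7e-13 * 21721 = 2.106937e-08 cm^2
Step 2: sqrt(D*t) = 1.45153e-04 cm
Step 3: x = 2 * 1.45153e-04 cm = 2.90306e-04 cm
Step 4: Convert to um (1 cm = 1e4 um): x = 2.903 um


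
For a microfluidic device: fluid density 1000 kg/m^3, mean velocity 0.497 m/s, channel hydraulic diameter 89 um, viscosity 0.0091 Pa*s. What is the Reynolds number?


Step 1: Convert Dh to meters: Dh = 89e-6 m
Step 2: Re = rho * v * Dh / mu
Re = 1000 * 0.497 * 89e-6 / 0.0091
Re = 4.861


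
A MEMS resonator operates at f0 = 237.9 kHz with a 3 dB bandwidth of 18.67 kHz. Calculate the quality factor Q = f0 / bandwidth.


Step 1: Q = f0 / bandwidth
Step 2: Q = 237.9 / 18.67
Q = 12.7


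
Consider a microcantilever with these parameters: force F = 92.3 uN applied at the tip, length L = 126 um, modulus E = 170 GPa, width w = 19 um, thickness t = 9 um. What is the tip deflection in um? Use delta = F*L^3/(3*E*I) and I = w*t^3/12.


Step 1: Calculate the second moment of area.
I = w * t^3 / 12 = 19 * 9^3 / 12 = 1154.25 um^4
Step 2: Convert E to consistent units (1 GPa = 1000 uN/um^2).
E = 170 GPa = 170000 uN/um^2
Step 3: Calculate tip deflection.
delta = F * L^3 / (3 * E * I)
delta = 92.3 * 126^3 / (3 * 170000 * 1154.25)
delta = 0.3136 um


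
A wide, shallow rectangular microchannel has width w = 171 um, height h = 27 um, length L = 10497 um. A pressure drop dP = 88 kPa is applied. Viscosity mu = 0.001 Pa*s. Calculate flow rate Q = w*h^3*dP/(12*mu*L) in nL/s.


Step 1: Convert all dimensions to SI (meters).
w = 171e-6 m, h = 27e-6 m, L = 10497e-6 m, dP = 88e3 Pa
Step 2: Q = w * h^3 * dP / (12 * mu * L)
Q = 171e-6 * (27e-6)^3 * 88e3 / (12 * 0.001 * 10497e-6) = 2.3513844e-09 m^3/s
Step 3: Convert Q from m^3/s to nL/s (1 m^3 = 1e12 nL, so multiply by 1e12).
Q = 2351.384 nL/s


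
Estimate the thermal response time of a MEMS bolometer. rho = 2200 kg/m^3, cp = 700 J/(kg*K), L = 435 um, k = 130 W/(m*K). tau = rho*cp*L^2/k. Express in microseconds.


Step 1: Convert L to m: L = 435e-6 m
Step 2: L^2 = (435e-6)^2 = 1.89225e-07 m^2
Step 3: tau = 2200 * 700 * 1.89225e-07 / 130 = 2.24158846e-03 s
Step 4: Convert to microseconds (multiply by 1e6).
tau = 2241.588 us


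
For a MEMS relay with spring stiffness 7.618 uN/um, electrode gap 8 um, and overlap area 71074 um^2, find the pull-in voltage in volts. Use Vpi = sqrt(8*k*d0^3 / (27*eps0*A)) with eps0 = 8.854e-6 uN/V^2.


Step 1: Compute numerator: 8 * k * d0^3 = 8 * 7.618 * 8^3 = 31203.328
Step 2: Compute denominator: 27 * eps0 * A = 27 * 8.854e-6 * 71074 = 16.990808
Step 3: Vpi = sqrt(31203.328 / 16.990808)
Vpi = 42.85 V


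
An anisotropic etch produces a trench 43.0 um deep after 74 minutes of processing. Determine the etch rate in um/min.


Step 1: Etch rate = depth / time
Step 2: rate = 43.0 / 74
rate = 0.581 um/min


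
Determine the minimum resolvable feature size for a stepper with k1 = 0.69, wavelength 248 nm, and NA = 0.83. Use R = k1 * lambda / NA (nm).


Step 1: Identify values: k1 = 0.69, lambda = 248 nm, NA = 0.83
Step 2: R = k1 * lambda / NA
R = 0.69 * 248 / 0.83
R = 206.2 nm


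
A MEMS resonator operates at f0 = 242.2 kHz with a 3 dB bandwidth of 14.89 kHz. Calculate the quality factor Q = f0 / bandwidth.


Step 1: Q = f0 / bandwidth
Step 2: Q = 242.2 / 14.89
Q = 16.3


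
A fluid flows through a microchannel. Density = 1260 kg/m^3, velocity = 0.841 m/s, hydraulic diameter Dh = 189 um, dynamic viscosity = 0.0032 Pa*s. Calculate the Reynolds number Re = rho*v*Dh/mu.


Step 1: Convert Dh to meters: Dh = 189e-6 m
Step 2: Re = rho * v * Dh / mu
Re = 1260 * 0.841 * 189e-6 / 0.0032
Re = 62.586


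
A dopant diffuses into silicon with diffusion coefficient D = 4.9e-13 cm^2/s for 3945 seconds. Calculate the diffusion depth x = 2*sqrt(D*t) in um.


Step 1: Compute D*t = 4.9e-13 * 3945 = 1.93305e-09 cm^2
Step 2: sqrt(D*t) = 4.3966e-05 cm
Step 3: x = 2 * 4.3966e-05 cm = 8.7932e-05 cm
Step 4: Convert to um (1 cm = 1e4 um): x = 0.879 um


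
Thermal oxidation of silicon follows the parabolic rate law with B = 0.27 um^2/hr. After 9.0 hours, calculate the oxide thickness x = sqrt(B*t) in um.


Step 1: Compute B*t = 0.27 * 9.0 = 2.43
Step 2: x = sqrt(2.43)
x = 1.559 um


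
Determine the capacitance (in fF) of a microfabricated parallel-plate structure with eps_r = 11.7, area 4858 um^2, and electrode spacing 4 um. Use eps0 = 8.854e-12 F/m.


Step 1: Convert area to m^2: A = 4858e-12 m^2
Step 2: Convert gap to m: d = 4e-6 m
Step 3: C = eps0 * eps_r * A / d
C = 8.854e-12 * 11.7 * 4858e-12 / 4e-6
Step 4: Convert to fF (multiply by 1e15).
C = 125.81 fF


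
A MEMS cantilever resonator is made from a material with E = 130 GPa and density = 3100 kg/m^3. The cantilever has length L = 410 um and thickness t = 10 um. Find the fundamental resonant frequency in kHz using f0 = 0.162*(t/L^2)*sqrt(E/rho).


Step 1: Convert units to SI.
t_SI = 10e-6 m, L_SI = 410e-6 m
Step 2: Calculate sqrt(E/rho).
sqrt(130e9 / 3100) = 6475.76 m/s
Step 3: Compute f0.
f0 = 0.162 * 10e-6 / (410e-6)^2 * 6475.76 = 62407.7 Hz = 62.41 kHz


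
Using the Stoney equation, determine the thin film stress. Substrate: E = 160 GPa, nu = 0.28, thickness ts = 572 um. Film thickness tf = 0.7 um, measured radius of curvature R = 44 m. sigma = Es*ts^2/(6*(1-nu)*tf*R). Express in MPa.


Step 1: Compute numerator: Es * ts^2 = 160 * 572^2 = 52349440 (GPa*um^2)
Step 2: Compute denominator (R in um): 6*(1-nu)*tf*R = 6*0.72*0.7*44e6 = 133056000.0 (um^2)
Step 3: sigma (GPa) = 52349440 / 133056000.0 = 3.93439e-01 GPa
Step 4: Convert to MPa (x1000): sigma = 393.4 MPa


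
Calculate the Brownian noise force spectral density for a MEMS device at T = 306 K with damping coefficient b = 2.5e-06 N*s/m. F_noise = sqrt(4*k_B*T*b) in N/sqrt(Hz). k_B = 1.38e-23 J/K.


Step 1: Compute 4 * k_B * T * b
= 4 * 1.38e-23 * 306 * 2.5e-06
= 4.2228e-26 N^2/Hz
Step 2: F_noise = sqrt(4.2228e-26)
F_noise = 2.05e-13 N/sqrt(Hz)


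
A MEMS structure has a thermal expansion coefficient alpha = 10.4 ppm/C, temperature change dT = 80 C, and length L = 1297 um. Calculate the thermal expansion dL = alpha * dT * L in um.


Step 1: Convert CTE: alpha = 10.4 ppm/C = 10.4e-6 /C
Step 2: dL = 10.4e-6 * 80 * 1297
dL = 1.0791 um


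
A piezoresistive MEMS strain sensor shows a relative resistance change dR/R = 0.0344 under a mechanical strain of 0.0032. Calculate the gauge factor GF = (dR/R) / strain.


Step 1: Identify values.
dR/R = 0.0344, strain = 0.0032
Step 2: GF = (dR/R) / strain = 0.0344 / 0.0032
GF = 10.8


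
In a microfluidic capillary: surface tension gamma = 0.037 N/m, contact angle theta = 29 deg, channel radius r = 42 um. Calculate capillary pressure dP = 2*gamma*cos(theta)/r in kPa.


Step 1: cos(29 deg) = 0.8746
Step 2: Convert r to m: r = 42e-6 m
Step 3: dP = 2 * 0.037 * 0.8746 / 42e-6 = 1541.0 Pa
Step 4: Convert Pa to kPa (divide by 1000).
dP = 1.54 kPa


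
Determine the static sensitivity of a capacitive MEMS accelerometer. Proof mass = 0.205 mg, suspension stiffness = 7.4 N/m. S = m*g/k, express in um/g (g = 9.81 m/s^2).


Step 1: Convert mass: m = 0.205 mg = 2.05e-07 kg
Step 2: S = m * g / k = 2.05e-07 * 9.81 / 7.4
Step 3: S = 2.72e-07 m/g
Step 4: Convert to um/g: S = 0.272 um/g


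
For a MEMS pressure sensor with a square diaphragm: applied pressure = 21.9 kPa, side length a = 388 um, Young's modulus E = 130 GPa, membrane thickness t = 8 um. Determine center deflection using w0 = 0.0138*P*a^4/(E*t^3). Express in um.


Step 1: Convert pressure to compatible units (E is in GPa, so P in GPa).
P = 21.9 kPa = 21.9e-6 GPa
Step 2: Compute numerator: 0.0138 * P * a^4.
a^4 = 388^4 = 22663495936
numerator = 0.0138 * 21.9e-6 * 22663495936 = 6.84936e+03
Step 3: Compute denominator: E * t^3 = 130 * 8^3 = 66560
Step 4: w0 = numerator / denominator = 6.84936e+03 / 66560 = 0.1029 um


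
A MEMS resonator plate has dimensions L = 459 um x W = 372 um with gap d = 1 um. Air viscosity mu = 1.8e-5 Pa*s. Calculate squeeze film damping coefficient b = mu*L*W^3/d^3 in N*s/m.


Step 1: Convert to SI.
L = 459e-6 m, W = 372e-6 m, d = 1e-6 m
Step 2: W^3 = (372e-6)^3 = 5.15e-11 m^3
Step 3: d^3 = (1e-6)^3 = 1.00e-18 m^3
Step 4: b = 1.8e-5 * 459e-6 * 5.15e-11 / 1.00e-18
b = 4.25e-01 N*s/m


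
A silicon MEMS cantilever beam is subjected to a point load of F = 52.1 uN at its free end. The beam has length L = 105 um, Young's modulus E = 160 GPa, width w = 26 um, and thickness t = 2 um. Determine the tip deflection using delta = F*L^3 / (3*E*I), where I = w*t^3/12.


Step 1: Calculate the second moment of area.
I = w * t^3 / 12 = 26 * 2^3 / 12 = 17.3333 um^4
Step 2: Convert E to consistent units (1 GPa = 1000 uN/um^2).
E = 160 GPa = 160000 uN/um^2
Step 3: Calculate tip deflection.
delta = F * L^3 / (3 * E * I)
delta = 52.1 * 105^3 / (3 * 160000 * 17.3333)
delta = 7.2491 um


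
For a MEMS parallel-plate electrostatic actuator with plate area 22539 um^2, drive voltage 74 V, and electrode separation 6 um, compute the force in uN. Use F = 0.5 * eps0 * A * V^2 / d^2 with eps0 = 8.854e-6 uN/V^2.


Step 1: Identify parameters.
eps0 = 8.854e-6 uN/V^2, A = 22539 um^2, V = 74 V, d = 6 um
Step 2: Compute V^2 = 74^2 = 5476
Step 3: Compute d^2 = 6^2 = 36
Step 4: F = 0.5 * 8.854e-6 * 22539 * 5476 / 36
F = 15.178 uN


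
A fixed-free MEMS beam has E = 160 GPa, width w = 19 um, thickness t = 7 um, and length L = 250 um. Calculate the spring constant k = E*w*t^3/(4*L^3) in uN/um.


Step 1: Convert E to consistent units (1 GPa = 1000 uN/um^2).
E = 160 GPa = 160000 uN/um^2
Step 2: Compute t^3 = 7^3 = 343
Step 3: Compute L^3 = 250^3 = 15625000
Step 4: k = 160000 * 19 * 343 / (4 * 15625000)
k = 16.6835 uN/um


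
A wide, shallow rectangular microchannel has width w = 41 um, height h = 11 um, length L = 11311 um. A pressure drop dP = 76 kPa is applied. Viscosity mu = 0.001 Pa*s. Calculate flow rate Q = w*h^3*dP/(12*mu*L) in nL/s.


Step 1: Convert all dimensions to SI (meters).
w = 41e-6 m, h = 11e-6 m, L = 11311e-6 m, dP = 76e3 Pa
Step 2: Q = w * h^3 * dP / (12 * mu * L)
Q = 41e-6 * (11e-6)^3 * 76e3 / (12 * 0.001 * 11311e-6) = 3.055577e-11 m^3/s
Step 3: Convert Q from m^3/s to nL/s (1 m^3 = 1e12 nL, so multiply by 1e12).
Q = 30.556 nL/s


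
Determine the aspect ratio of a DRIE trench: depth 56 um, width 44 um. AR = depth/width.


Step 1: AR = depth / width
Step 2: AR = 56 / 44
AR = 1.3


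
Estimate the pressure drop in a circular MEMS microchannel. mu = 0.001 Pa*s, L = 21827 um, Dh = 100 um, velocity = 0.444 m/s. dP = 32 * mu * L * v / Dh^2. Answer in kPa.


Step 1: Convert to SI: L = 21827e-6 m, Dh = 100e-6 m
Step 2: dP = 32 * 0.001 * 21827e-6 * 0.444 / (100e-6)^2
Step 3: dP = 31011.80 Pa
Step 4: Convert to kPa: dP = 31.01 kPa


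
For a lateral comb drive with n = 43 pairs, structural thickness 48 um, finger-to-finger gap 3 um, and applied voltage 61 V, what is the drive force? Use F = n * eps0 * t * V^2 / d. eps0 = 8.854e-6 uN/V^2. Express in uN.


Step 1: Parameters: n=43, eps0=8.854e-6 uN/V^2, t=48 um, V=61 V, d=3 um
Step 2: V^2 = 3721
Step 3: F = 43 * 8.854e-6 * 48 * 3721 / 3
F = 22.667 uN


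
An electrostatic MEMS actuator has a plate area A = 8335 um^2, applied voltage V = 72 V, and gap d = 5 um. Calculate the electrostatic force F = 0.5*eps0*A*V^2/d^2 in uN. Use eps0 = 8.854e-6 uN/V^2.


Step 1: Identify parameters.
eps0 = 8.854e-6 uN/V^2, A = 8335 um^2, V = 72 V, d = 5 um
Step 2: Compute V^2 = 72^2 = 5184
Step 3: Compute d^2 = 5^2 = 25
Step 4: F = 0.5 * 8.854e-6 * 8335 * 5184 / 25
F = 7.651 uN


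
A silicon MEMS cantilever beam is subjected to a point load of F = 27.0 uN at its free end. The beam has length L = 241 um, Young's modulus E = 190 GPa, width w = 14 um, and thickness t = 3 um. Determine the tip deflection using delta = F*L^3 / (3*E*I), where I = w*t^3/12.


Step 1: Calculate the second moment of area.
I = w * t^3 / 12 = 14 * 3^3 / 12 = 31.5 um^4
Step 2: Convert E to consistent units (1 GPa = 1000 uN/um^2).
E = 190 GPa = 190000 uN/um^2
Step 3: Calculate tip deflection.
delta = F * L^3 / (3 * E * I)
delta = 27.0 * 241^3 / (3 * 190000 * 31.5)
delta = 21.0489 um


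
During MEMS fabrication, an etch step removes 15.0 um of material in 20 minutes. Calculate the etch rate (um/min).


Step 1: Etch rate = depth / time
Step 2: rate = 15.0 / 20
rate = 0.75 um/min


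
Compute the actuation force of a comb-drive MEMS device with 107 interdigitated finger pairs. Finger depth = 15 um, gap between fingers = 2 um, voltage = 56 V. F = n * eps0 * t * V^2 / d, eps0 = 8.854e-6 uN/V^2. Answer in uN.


Step 1: Parameters: n=107, eps0=8.854e-6 uN/V^2, t=15 um, V=56 V, d=2 um
Step 2: V^2 = 3136
Step 3: F = 107 * 8.854e-6 * 15 * 3136 / 2
F = 22.282 uN


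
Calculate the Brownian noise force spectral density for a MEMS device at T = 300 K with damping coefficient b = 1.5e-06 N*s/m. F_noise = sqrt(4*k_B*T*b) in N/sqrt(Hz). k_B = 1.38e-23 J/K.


Step 1: Compute 4 * k_B * T * b
= 4 * 1.38e-23 * 300 * 1.5e-06
= 2.4840e-26 N^2/Hz
Step 2: F_noise = sqrt(2.4840e-26)
F_noise = 1.58e-13 N/sqrt(Hz)


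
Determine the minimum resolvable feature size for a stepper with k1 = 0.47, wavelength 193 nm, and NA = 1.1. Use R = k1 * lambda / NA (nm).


Step 1: Identify values: k1 = 0.47, lambda = 193 nm, NA = 1.1
Step 2: R = k1 * lambda / NA
R = 0.47 * 193 / 1.1
R = 82.5 nm


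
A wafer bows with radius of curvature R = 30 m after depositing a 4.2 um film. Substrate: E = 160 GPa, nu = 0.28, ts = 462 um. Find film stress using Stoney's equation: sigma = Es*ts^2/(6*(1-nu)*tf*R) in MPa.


Step 1: Compute numerator: Es * ts^2 = 160 * 462^2 = 34151040 (GPa*um^2)
Step 2: Compute denominator (R in um): 6*(1-nu)*tf*R = 6*0.72*4.2*30e6 = 544320000.0 (um^2)
Step 3: sigma (GPa) = 34151040 / 544320000.0 = 6.2741e-02 GPa
Step 4: Convert to MPa (x1000): sigma = 62.7 MPa


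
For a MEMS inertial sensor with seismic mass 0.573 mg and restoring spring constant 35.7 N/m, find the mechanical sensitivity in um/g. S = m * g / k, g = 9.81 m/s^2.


Step 1: Convert mass: m = 0.573 mg = 5.73e-07 kg
Step 2: S = m * g / k = 5.73e-07 * 9.81 / 35.7
Step 3: S = 1.57e-07 m/g
Step 4: Convert to um/g: S = 0.157 um/g


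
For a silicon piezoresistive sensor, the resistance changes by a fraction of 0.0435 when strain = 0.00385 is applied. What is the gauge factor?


Step 1: Identify values.
dR/R = 0.0435, strain = 0.00385
Step 2: GF = (dR/R) / strain = 0.0435 / 0.00385
GF = 11.3


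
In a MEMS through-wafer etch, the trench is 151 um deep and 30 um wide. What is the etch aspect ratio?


Step 1: AR = depth / width
Step 2: AR = 151 / 30
AR = 5.0


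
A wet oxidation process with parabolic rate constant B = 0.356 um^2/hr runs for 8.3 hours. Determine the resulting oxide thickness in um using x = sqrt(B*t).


Step 1: Compute B*t = 0.356 * 8.3 = 2.9548
Step 2: x = sqrt(2.9548)
x = 1.719 um


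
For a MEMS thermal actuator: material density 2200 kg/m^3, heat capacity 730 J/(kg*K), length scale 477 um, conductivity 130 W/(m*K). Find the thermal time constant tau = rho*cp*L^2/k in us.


Step 1: Convert L to m: L = 477e-6 m
Step 2: L^2 = (477e-6)^2 = 2.27529e-07 m^2
Step 3: tau = 2200 * 730 * 2.27529e-07 / 130 = 2.81085826e-03 s
Step 4: Convert to microseconds (multiply by 1e6).
tau = 2810.858 us


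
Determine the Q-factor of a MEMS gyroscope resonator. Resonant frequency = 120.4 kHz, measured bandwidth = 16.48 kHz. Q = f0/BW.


Step 1: Q = f0 / bandwidth
Step 2: Q = 120.4 / 16.48
Q = 7.3


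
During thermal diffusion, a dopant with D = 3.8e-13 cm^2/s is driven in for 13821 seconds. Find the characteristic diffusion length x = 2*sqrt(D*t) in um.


Step 1: Compute D*t = 3.8e-13 * 13821 = 5.25198e-09 cm^2
Step 2: sqrt(D*t) = 7.24705e-05 cm
Step 3: x = 2 * 7.24705e-05 cm = 1.44941e-04 cm
Step 4: Convert to um (1 cm = 1e4 um): x = 1.449 um


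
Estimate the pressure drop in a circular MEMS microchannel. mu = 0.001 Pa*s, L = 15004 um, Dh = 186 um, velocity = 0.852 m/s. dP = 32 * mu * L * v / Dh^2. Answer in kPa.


Step 1: Convert to SI: L = 15004e-6 m, Dh = 186e-6 m
Step 2: dP = 32 * 0.001 * 15004e-6 * 0.852 / (186e-6)^2
Step 3: dP = 11824.17 Pa
Step 4: Convert to kPa: dP = 11.82 kPa


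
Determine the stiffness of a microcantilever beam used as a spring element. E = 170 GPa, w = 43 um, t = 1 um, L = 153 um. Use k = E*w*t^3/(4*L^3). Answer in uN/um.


Step 1: Convert E to consistent units (1 GPa = 1000 uN/um^2).
E = 170 GPa = 170000 uN/um^2
Step 2: Compute t^3 = 1^3 = 1
Step 3: Compute L^3 = 153^3 = 3581577
Step 4: k = 170000 * 43 * 1 / (4 * 3581577)
k = 0.5103 uN/um


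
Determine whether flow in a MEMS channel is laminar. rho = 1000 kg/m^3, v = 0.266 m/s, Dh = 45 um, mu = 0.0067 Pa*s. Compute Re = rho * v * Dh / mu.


Step 1: Convert Dh to meters: Dh = 45e-6 m
Step 2: Re = rho * v * Dh / mu
Re = 1000 * 0.266 * 45e-6 / 0.0067
Re = 1.787
Since Re = 1.787 is below ~2300, the flow is laminar.


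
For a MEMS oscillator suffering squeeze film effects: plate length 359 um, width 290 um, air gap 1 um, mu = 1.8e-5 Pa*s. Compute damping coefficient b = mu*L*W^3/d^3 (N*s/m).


Step 1: Convert to SI.
L = 359e-6 m, W = 290e-6 m, d = 1e-6 m
Step 2: W^3 = (290e-6)^3 = 2.44e-11 m^3
Step 3: d^3 = (1e-6)^3 = 1.00e-18 m^3
Step 4: b = 1.8e-5 * 359e-6 * 2.44e-11 / 1.00e-18
b = 1.58e-01 N*s/m


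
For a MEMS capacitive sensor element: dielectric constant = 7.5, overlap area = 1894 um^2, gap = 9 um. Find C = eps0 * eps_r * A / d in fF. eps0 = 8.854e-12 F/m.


Step 1: Convert area to m^2: A = 1894e-12 m^2
Step 2: Convert gap to m: d = 9e-6 m
Step 3: C = eps0 * eps_r * A / d
C = 8.854e-12 * 7.5 * 1894e-12 / 9e-6
Step 4: Convert to fF (multiply by 1e15).
C = 13.97 fF


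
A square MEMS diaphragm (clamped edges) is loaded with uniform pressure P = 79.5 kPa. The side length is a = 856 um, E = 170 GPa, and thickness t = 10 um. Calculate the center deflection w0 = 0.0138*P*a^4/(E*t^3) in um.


Step 1: Convert pressure to compatible units (E is in GPa, so P in GPa).
P = 79.5 kPa = 79.5e-6 GPa
Step 2: Compute numerator: 0.0138 * P * a^4.
a^4 = 856^4 = 536902045696
numerator = 0.0138 * 79.5e-6 * 536902045696 = 5.890352e+05
Step 3: Compute denominator: E * t^3 = 170 * 10^3 = 170000
Step 4: w0 = numerator / denominator = 5.890352e+05 / 170000 = 3.4649 um


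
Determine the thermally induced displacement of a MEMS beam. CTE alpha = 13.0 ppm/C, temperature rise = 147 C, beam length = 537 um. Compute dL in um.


Step 1: Convert CTE: alpha = 13.0 ppm/C = 13.0e-6 /C
Step 2: dL = 13.0e-6 * 147 * 537
dL = 1.0262 um


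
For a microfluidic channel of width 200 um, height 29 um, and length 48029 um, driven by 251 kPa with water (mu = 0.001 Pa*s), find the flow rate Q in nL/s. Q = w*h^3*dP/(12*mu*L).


Step 1: Convert all dimensions to SI (meters).
w = 200e-6 m, h = 29e-6 m, L = 48029e-6 m, dP = 251e3 Pa
Step 2: Q = w * h^3 * dP / (12 * mu * L)
Q = 200e-6 * (29e-6)^3 * 251e3 / (12 * 0.001 * 48029e-6) = 2.12428567e-09 m^3/s
Step 3: Convert Q from m^3/s to nL/s (1 m^3 = 1e12 nL, so multiply by 1e12).
Q = 2124.286 nL/s


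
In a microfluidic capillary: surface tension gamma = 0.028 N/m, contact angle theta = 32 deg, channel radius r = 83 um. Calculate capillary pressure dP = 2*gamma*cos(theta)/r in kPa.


Step 1: cos(32 deg) = 0.848
Step 2: Convert r to m: r = 83e-6 m
Step 3: dP = 2 * 0.028 * 0.848 / 83e-6 = 572.1 Pa
Step 4: Convert Pa to kPa (divide by 1000).
dP = 0.57 kPa


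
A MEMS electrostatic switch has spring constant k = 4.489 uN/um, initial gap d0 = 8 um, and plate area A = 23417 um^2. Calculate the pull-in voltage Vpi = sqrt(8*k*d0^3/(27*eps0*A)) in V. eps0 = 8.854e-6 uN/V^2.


Step 1: Compute numerator: 8 * k * d0^3 = 8 * 4.489 * 8^3 = 18386.944
Step 2: Compute denominator: 27 * eps0 * A = 27 * 8.854e-6 * 23417 = 5.598021
Step 3: Vpi = sqrt(18386.944 / 5.598021)
Vpi = 57.31 V


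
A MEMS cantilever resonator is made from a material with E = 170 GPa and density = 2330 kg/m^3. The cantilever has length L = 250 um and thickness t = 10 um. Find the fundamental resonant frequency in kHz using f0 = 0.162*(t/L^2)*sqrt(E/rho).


Step 1: Convert units to SI.
t_SI = 10e-6 m, L_SI = 250e-6 m
Step 2: Calculate sqrt(E/rho).
sqrt(170e9 / 2330) = 8541.74 m/s
Step 3: Compute f0.
f0 = 0.162 * 10e-6 / (250e-6)^2 * 8541.74 = 221401.9 Hz = 221.4 kHz


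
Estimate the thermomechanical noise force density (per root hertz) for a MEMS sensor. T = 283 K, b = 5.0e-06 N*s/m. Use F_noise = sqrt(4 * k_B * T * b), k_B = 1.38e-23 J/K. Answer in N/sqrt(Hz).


Step 1: Compute 4 * k_B * T * b
= 4 * 1.38e-23 * 283 * 5.0e-06
= 7.8108e-26 N^2/Hz
Step 2: F_noise = sqrt(7.8108e-26)
F_noise = 2.79e-13 N/sqrt(Hz)


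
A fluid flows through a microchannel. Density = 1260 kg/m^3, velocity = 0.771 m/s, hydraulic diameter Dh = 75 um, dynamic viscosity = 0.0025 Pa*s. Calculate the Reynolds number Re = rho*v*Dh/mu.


Step 1: Convert Dh to meters: Dh = 75e-6 m
Step 2: Re = rho * v * Dh / mu
Re = 1260 * 0.771 * 75e-6 / 0.0025
Re = 29.144


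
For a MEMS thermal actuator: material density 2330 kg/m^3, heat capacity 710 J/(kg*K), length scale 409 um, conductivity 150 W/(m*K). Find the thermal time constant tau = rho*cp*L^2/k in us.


Step 1: Convert L to m: L = 409e-6 m
Step 2: L^2 = (409e-6)^2 = 1.67281e-07 m^2
Step 3: tau = 2330 * 710 * 1.67281e-07 / 150 = 1.84488639e-03 s
Step 4: Convert to microseconds (multiply by 1e6).
tau = 1844.886 us


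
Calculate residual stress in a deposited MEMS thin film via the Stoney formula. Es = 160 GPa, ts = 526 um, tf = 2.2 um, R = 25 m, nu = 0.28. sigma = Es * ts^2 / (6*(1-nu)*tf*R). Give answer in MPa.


Step 1: Compute numerator: Es * ts^2 = 160 * 526^2 = 44268160 (GPa*um^2)
Step 2: Compute denominator (R in um): 6*(1-nu)*tf*R = 6*0.72*2.2*25e6 = 237600000.0 (um^2)
Step 3: sigma (GPa) = 44268160 / 237600000.0 = 1.86314e-01 GPa
Step 4: Convert to MPa (x1000): sigma = 186.3 MPa


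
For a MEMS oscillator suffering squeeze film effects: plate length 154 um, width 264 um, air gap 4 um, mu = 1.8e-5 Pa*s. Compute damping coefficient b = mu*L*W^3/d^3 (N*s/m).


Step 1: Convert to SI.
L = 154e-6 m, W = 264e-6 m, d = 4e-6 m
Step 2: W^3 = (264e-6)^3 = 1.84e-11 m^3
Step 3: d^3 = (4e-6)^3 = 6.40e-17 m^3
Step 4: b = 1.8e-5 * 154e-6 * 1.84e-11 / 6.40e-17
b = 7.97e-04 N*s/m


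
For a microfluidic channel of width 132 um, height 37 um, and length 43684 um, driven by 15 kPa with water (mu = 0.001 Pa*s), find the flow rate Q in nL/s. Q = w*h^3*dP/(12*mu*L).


Step 1: Convert all dimensions to SI (meters).
w = 132e-6 m, h = 37e-6 m, L = 43684e-6 m, dP = 15e3 Pa
Step 2: Q = w * h^3 * dP / (12 * mu * L)
Q = 132e-6 * (37e-6)^3 * 15e3 / (12 * 0.001 * 43684e-6) = 1.913228e-10 m^3/s
Step 3: Convert Q from m^3/s to nL/s (1 m^3 = 1e12 nL, so multiply by 1e12).
Q = 191.323 nL/s


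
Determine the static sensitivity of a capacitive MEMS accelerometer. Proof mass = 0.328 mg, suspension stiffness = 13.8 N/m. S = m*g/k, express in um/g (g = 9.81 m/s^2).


Step 1: Convert mass: m = 0.328 mg = 3.28e-07 kg
Step 2: S = m * g / k = 3.28e-07 * 9.81 / 13.8
Step 3: S = 2.33e-07 m/g
Step 4: Convert to um/g: S = 0.233 um/g


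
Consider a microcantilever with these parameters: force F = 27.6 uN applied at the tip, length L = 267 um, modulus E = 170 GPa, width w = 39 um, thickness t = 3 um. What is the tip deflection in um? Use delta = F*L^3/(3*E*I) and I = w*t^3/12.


Step 1: Calculate the second moment of area.
I = w * t^3 / 12 = 39 * 3^3 / 12 = 87.75 um^4
Step 2: Convert E to consistent units (1 GPa = 1000 uN/um^2).
E = 170 GPa = 170000 uN/um^2
Step 3: Calculate tip deflection.
delta = F * L^3 / (3 * E * I)
delta = 27.6 * 267^3 / (3 * 170000 * 87.75)
delta = 11.7389 um


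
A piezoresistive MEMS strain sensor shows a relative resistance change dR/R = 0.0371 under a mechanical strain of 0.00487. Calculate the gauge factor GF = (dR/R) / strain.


Step 1: Identify values.
dR/R = 0.0371, strain = 0.00487
Step 2: GF = (dR/R) / strain = 0.0371 / 0.00487
GF = 7.6


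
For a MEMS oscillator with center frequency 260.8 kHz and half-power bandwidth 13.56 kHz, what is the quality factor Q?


Step 1: Q = f0 / bandwidth
Step 2: Q = 260.8 / 13.56
Q = 19.2


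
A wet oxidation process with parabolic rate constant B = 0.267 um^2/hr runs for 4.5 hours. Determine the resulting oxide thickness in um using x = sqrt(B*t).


Step 1: Compute B*t = 0.267 * 4.5 = 1.2015
Step 2: x = sqrt(1.2015)
x = 1.096 um


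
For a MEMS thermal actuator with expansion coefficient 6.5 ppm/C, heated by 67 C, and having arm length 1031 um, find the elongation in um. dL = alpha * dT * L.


Step 1: Convert CTE: alpha = 6.5 ppm/C = 6.5e-6 /C
Step 2: dL = 6.5e-6 * 67 * 1031
dL = 0.449 um


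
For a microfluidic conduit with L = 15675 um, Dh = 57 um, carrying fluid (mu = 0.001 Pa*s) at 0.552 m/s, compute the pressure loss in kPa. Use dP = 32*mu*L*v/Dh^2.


Step 1: Convert to SI: L = 15675e-6 m, Dh = 57e-6 m
Step 2: dP = 32 * 0.001 * 15675e-6 * 0.552 / (57e-6)^2
Step 3: dP = 85221.05 Pa
Step 4: Convert to kPa: dP = 85.22 kPa


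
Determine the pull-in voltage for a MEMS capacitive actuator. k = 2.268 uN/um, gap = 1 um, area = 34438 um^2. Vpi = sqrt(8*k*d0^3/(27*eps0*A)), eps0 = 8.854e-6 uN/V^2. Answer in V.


Step 1: Compute numerator: 8 * k * d0^3 = 8 * 2.268 * 1^3 = 18.144
Step 2: Compute denominator: 27 * eps0 * A = 27 * 8.854e-6 * 34438 = 8.232679
Step 3: Vpi = sqrt(18.144 / 8.232679)
Vpi = 1.48 V


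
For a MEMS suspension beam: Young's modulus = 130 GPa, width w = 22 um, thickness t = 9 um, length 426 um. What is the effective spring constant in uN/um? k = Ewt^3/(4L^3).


Step 1: Convert E to consistent units (1 GPa = 1000 uN/um^2).
E = 130 GPa = 130000 uN/um^2
Step 2: Compute t^3 = 9^3 = 729
Step 3: Compute L^3 = 426^3 = 77308776
Step 4: k = 130000 * 22 * 729 / (4 * 77308776)
k = 6.7422 uN/um


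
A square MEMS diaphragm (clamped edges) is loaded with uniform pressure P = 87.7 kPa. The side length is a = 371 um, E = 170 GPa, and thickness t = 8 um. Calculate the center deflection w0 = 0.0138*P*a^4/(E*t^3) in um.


Step 1: Convert pressure to compatible units (E is in GPa, so P in GPa).
P = 87.7 kPa = 87.7e-6 GPa
Step 2: Compute numerator: 0.0138 * P * a^4.
a^4 = 371^4 = 18945044881
numerator = 0.0138 * 87.7e-6 * 18945044881 = 2.29284e+04
Step 3: Compute denominator: E * t^3 = 170 * 8^3 = 87040
Step 4: w0 = numerator / denominator = 2.29284e+04 / 87040 = 0.2634 um


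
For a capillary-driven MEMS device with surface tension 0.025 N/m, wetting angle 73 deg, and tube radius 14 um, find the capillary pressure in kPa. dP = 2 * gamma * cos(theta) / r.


Step 1: cos(73 deg) = 0.2924
Step 2: Convert r to m: r = 14e-6 m
Step 3: dP = 2 * 0.025 * 0.2924 / 14e-6 = 1044.3 Pa
Step 4: Convert Pa to kPa (divide by 1000).
dP = 1.04 kPa


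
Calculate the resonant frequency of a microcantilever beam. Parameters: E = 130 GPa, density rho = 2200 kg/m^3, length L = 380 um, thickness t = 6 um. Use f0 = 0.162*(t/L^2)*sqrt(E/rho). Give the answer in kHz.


Step 1: Convert units to SI.
t_SI = 6e-6 m, L_SI = 380e-6 m
Step 2: Calculate sqrt(E/rho).
sqrt(130e9 / 2200) = 7687.06 m/s
Step 3: Compute f0.
f0 = 0.162 * 6e-6 / (380e-6)^2 * 7687.06 = 51743.9 Hz = 51.74 kHz
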